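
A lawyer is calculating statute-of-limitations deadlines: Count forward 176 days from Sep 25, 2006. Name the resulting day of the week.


Start: 2006-09-25 (Monday)
Step 1 - find target date: add 176 days
  2006-09-25 + 176 days = 2007-03-20
Step 2 - day of week:
  176 mod 7 = 1
  Monday + 1 days -> Tuesday
Result: Tuesday (2007-03-20)

Tuesday


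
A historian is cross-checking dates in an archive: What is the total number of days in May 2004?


Month: May
Year: 2004
May is a 31-day month
Total: 31 days

31


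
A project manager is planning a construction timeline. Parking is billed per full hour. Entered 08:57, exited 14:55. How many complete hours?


Start: 08:57
End: 14:55
Hour difference: 14 - 8 = 6 hours
Minute difference: 55 - 57 = -2 minutes
Total minutes: 358
Complete hours: 358 / 60 = 5 (remainder 58)

5


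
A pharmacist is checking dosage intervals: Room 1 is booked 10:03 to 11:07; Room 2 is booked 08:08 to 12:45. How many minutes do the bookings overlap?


Interval A: [603, 667] minutes from midnight
Interval B: [488, 765] minutes from midnight
Overlap start = max(603, 488) = 603
Overlap end = min(667, 765) = 667
Overlap = 667 - 603 = 64 minutes

64


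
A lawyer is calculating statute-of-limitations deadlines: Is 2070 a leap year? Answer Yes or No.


Year: 2070
Divisible by 4? 2070 / 4 = 517.5 -> No
Not divisible by 4, so NOT a leap year

No


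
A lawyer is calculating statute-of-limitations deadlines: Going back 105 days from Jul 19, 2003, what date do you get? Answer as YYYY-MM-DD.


Start: 2003-07-19
Subtracting 105 days
Days already passed in July: 19
After going back through July: 86 more days to subtract
June 2003: 30 days, 56 remaining
May 2003: 31 days, 25 remaining
April 2003 has 30 days, need 25
Result: 2003-04-05

2003-04-05


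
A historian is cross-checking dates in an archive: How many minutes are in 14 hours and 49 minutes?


Hours: 14
Extra minutes: 49
Minutes per hour: 60
Hours to minutes: 14 x 60 = 840
Total: 840 + 49 = 889

889


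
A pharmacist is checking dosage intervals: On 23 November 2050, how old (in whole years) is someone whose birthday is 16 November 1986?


Birth: 1986-11-16
Reference: 2050-11-23
Year difference: 2050 - 1986 = 64
Has birthday (11-16) occurred by 11-23? Yes
Age in full years: 64

64


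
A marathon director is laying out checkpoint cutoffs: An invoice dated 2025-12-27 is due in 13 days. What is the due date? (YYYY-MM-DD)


Start: 2025-12-27
Adding 13 days
Days remaining in December: 4
After December: 9 days still to add
January 2026 has 31 days, need 9
Result: 2026-01-09

2026-01-09


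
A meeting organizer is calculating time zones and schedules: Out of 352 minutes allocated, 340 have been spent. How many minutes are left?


Total budget: 352 minutes
Time used: 340 minutes
Remaining: 352 - 340 = 12 minutes
Percent used: 96.6%
Percent remaining: 3.4%

12


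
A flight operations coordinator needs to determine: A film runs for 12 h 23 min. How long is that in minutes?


Hours: 12
Minutes: 23
Convert hours to minutes: 12 x 60 = 720
Add remaining minutes: 720 + 23 = 743

743


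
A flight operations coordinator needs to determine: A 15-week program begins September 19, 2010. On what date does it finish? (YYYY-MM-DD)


Start: 2010-09-19
Weeks to add: 15
Convert to days: 15 x 7 = 105 days
Add 105 days to 2010-09-19
Result: 2011-01-02

2011-01-02


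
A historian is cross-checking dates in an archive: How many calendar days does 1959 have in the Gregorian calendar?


Year: 1959
Check leap year rules:
Divisible by 4? No
1959 is not a leap year
Days: 365

365


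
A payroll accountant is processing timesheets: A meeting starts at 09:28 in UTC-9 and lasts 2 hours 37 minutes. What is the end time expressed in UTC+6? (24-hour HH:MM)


Start: 09:28 in UTC-9
Step 1 - add duration:
  minutes: 28 + 37 = 65 (carry 1h)
  hours: 9 + 2 + 1 = 12
  end in UTC-9: 12:05
Step 2 - convert UTC-9 -> UTC+6:
  offset difference: 6 - (-9) = 15 hours
  12 + (15) = 27 -> mod 24 = 3
Result: 03:05 in UTC+6

03:05


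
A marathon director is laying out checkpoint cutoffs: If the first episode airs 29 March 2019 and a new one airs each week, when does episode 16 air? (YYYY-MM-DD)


First occurrence: 2019-03-29 (occurrence 1)
Each occurrence is 7 days after the previous.
Occurrence 16 is 15 weeks after the first.
15 weeks = 105 days
2019-03-29 + 105 days = 2019-07-12

2019-07-12


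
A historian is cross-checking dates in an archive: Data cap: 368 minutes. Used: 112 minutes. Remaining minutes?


Total budget: 368 minutes
Time used: 112 minutes
Remaining: 368 - 112 = 256 minutes
Percent used: 30.4%
Percent remaining: 69.6%

256


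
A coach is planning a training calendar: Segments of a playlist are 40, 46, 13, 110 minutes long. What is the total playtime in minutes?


Durations: 40, 46, 13, 110
Running sum: 40
+ 46 = 86
+ 13 = 99
+ 110 = 209
Total duration: 209 minutes
That is 3 hours and 29 minutes

209


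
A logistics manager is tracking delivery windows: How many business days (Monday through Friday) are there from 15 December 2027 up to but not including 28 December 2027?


Start: 2027-12-15 (Wednesday)
End (exclusive): 2027-12-28 (Tuesday)
Total calendar days: 13
Full weeks: 13 // 7 = 1 -> 5 weekdays
Remaining 6 days starting on Wednesday:
  Wed(w), Thu(w), Fri(w), Sat(-), Sun(-), Mon(w) -> 4 weekdays
Total business days: 5 + 4 = 9

9


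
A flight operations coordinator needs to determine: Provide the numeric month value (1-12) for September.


Calendar month order:
8. August
9. September <--
10. October
September is month number 9

9


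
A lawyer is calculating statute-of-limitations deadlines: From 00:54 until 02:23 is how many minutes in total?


Start time: 00:54 = 54 minutes from midnight
End time: 02:23 = 143 minutes from midnight
Difference: 143 - 54 = 89 minutes
That is 1 hours and 29 minutes

89


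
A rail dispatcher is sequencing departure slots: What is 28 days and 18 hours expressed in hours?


Days: 28
Extra hours: 18
Hours per day: 24
Days to hours: 28 x 24 = 672
Total: 672 + 18 = 690

690


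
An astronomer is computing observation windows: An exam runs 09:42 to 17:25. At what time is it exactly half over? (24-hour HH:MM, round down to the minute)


Start time: 09:42 = 582 minutes from midnight
End time: 17:25 = 1045 minutes from midnight
Sum: 582 + 1045 = 1627
Midpoint: 1627 / 2 = 813 minutes
Convert: 813 / 60 = 13 hours, 33 minutes
Result: 13:33

13:33


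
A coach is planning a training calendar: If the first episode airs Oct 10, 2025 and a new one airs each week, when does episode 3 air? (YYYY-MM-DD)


First occurrence: 2025-10-10 (occurrence 1)
Each occurrence is 7 days after the previous.
Occurrence 3 is 2 weeks after the first.
2 weeks = 14 days
2025-10-10 + 14 days = 2025-10-24

2025-10-24


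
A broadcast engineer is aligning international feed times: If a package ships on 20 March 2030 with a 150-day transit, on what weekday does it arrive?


Start: 2030-03-20 (Wednesday)
Step 1 - find target date: add 150 days
  2030-03-20 + 150 days = 2030-08-17
Step 2 - day of week:
  150 mod 7 = 3
  Wednesday + 3 days -> Saturday
Result: Saturday (2030-08-17)

Saturday


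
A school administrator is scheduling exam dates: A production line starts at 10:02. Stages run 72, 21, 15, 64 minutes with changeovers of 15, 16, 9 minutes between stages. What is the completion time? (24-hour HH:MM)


Start: 10:02 = 602 min from midnight
  after task 1 (72 min): 11:14
  after break (15 min): 11:29
  after task 2 (21 min): 11:50
  after break (16 min): 12:06
  after task 3 (15 min): 12:21
  after break (9 min): 12:30
  after task 4 (64 min): 13:34
Total elapsed: 212 minutes
End time: 13:34

13:34


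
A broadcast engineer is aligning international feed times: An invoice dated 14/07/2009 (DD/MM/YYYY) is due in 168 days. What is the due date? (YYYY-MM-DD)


Start: 2009-07-14
Adding 168 days
Days remaining in July: 17
After July: 151 days still to add
August 2009: 31 days, 120 remaining
September 2009: 30 days, 90 remaining
October 2009: 31 days, 59 remaining
November 2009: 30 days, 29 remaining
Result: 2009-12-29

2009-12-29


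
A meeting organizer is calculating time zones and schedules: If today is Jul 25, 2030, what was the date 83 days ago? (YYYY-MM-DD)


Start: 2030-07-25
Subtracting 83 days
Days already passed in July: 25
After going back through July: 58 more days to subtract
June 2030: 30 days, 28 remaining
May 2030 has 31 days, need 28
Result: 2030-05-03

2030-05-03


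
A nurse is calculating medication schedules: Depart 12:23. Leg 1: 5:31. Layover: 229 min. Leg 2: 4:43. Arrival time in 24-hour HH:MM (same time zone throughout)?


Depart: 12:23
Leg 1: +331 min -> 17:54
Layover: +229 min -> 21:43
Leg 2: +283 min -> 02:26
Total travel: 843 minutes = 14h 3m
Arrival: 02:26

02:26


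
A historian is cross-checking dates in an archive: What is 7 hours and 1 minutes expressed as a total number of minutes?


Hours: 7
Minutes: 1
Convert hours to minutes: 7 x 60 = 420
Add remaining minutes: 420 + 1 = 421

421


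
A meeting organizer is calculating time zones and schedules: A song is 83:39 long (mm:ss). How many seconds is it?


Minutes: 83
Extra seconds: 39
Seconds per minute: 60
Minutes to seconds: 83 x 60 = 4980
Total: 4980 + 39 = 5019

5019


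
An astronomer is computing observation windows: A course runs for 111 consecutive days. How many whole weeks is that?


Total days: 111
Days per week: 7
Division: 111 / 7 = 15 remainder 6
Complete weeks: 15
Remaining days: 6

15


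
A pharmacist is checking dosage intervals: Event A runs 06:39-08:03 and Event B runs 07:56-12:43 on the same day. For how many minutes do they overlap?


Interval A: [399, 483] minutes from midnight
Interval B: [476, 763] minutes from midnight
Overlap start = max(399, 476) = 476
Overlap end = min(483, 763) = 483
Overlap = 483 - 476 = 7 minutes

7


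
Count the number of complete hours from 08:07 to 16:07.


Start: 08:07
End: 16:07
Hour difference: 16 - 8 = 8 hours
Minute difference: 7 - 7 = 0 minutes
Total minutes: 480
Complete hours: 480 / 60 = 8 (remainder 0)

8


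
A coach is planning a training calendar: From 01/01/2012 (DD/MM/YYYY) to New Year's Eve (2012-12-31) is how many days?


Start: January 01, 2012
End: December 31, 2012
Days left in January: 30
February: 29
March: 31
April: 30
May: 31
... plus remaining months
Sum of remaining months: 335
Total: 30 + 335 = 365

365


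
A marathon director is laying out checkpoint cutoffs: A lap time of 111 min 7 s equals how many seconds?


Minutes: 111
Seconds: 7
Convert minutes to seconds: 111 x 60 = 6660
Add remaining seconds: 6660 + 7 = 6667

6667


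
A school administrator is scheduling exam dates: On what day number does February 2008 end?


Month: February
Year: 2008
2008 is a leap year
February has 29 days
Total: 29 days

29


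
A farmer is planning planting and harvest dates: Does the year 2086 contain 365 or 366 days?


Year: 2086
Check leap year rules:
Divisible by 4? No
2086 is not a leap year
Days: 365

365


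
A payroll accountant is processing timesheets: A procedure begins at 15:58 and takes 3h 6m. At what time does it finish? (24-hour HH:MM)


Start time: 15:58
Adding: 3 hours 6 minutes
Minutes: 58 + 6 = 64
Minute overflow: 64 >= 60, so carry 1 hour, minutes = 4
Hours: 15 + 3 + 1 = 19
Result: 19:04

19:04


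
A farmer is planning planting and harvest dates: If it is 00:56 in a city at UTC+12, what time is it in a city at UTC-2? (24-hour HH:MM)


Local time: 00:56 at UTC+12 (offset 12h)
Target zone: UTC-2 (offset -2h)
Difference: -2 - (12) = -14 hours
Calculation: 0 + (-14) = -14
Wraparound: (-14) mod 24 = 10
Result: 10:56

10:56


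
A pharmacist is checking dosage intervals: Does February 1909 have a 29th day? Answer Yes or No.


Year: 1909
Divisible by 4? 1909 / 4 = 477.25 -> No
Not divisible by 4, so NOT a leap year

No


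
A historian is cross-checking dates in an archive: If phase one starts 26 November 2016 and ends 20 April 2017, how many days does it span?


Start date: 2016-11-26
End date: 2017-04-20
Nov 2016: +5 days
Dec 2016: +31 days
Jan 2017: +31 days
... (3 more months)
Total: 145 days

145


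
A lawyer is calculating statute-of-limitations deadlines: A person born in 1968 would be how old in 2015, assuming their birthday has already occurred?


Birth year: 1968
Current year: 2015
Age = current year - birth year
Age = 2015 - 1968 = 47

47


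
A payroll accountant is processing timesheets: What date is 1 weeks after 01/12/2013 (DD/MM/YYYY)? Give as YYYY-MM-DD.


Start: 2013-12-01
Weeks to add: 1
Convert to days: 1 x 7 = 7 days
Add 7 days to 2013-12-01
Result: 2013-12-08

2013-12-08


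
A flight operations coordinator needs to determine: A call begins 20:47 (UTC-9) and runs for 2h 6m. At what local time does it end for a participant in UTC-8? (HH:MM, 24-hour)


Start: 20:47 in UTC-9
Step 1 - add duration:
  minutes: 47 + 6 = 53
  hours: 20 + 2 + 0 = 22
  end in UTC-9: 22:53
Step 2 - convert UTC-9 -> UTC-8:
  offset difference: -8 - (-9) = 1 hours
  22 + (1) = 23 -> mod 24 = 23
Result: 23:53 in UTC-8

23:53


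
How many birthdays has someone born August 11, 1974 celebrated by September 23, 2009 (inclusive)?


Birth: 1974-08-11
Reference: 2009-09-23
Year difference: 2009 - 1974 = 35
Has birthday (08-11) occurred by 09-23? Yes
Age in full years: 35

35


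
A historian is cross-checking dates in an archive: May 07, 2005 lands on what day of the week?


Date: 2005-05-07
January 1, 2005 is a Saturday
Day of year: 127
Offset from Jan 1: 126 days
126 mod 7 = 0
Result: Saturday

Saturday


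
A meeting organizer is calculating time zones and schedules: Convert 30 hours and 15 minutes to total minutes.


Hours: 30
Extra minutes: 15
Minutes per hour: 60
Hours to minutes: 30 x 60 = 1800
Total: 1800 + 15 = 1815

1815


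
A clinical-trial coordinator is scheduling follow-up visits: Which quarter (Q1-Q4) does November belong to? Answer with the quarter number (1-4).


Month: November (month 11)
Q1: January-March (months 1-3)
Q2: April-June (months 4-6)
Q3: July-September (months 7-9)
Q4: October-December (months 10-12)
Month 11 falls in Q4

4


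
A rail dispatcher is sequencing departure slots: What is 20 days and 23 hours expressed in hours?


Days: 20
Extra hours: 23
Hours per day: 24
Days to hours: 20 x 24 = 480
Total: 480 + 23 = 503

503


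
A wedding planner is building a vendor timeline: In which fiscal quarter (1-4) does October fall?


Month: October (month 10)
Q1: January-March (months 1-3)
Q2: April-June (months 4-6)
Q3: July-September (months 7-9)
Q4: October-December (months 10-12)
Month 10 falls in Q4

4


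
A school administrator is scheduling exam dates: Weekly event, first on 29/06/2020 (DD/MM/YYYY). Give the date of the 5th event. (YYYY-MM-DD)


First occurrence: 2020-06-29 (occurrence 1)
Each occurrence is 7 days after the previous.
Occurrence 5 is 4 weeks after the first.
4 weeks = 28 days
2020-06-29 + 28 days = 2020-07-27

2020-07-27


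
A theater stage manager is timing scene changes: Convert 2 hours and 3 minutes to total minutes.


Hours: 2
Minutes: 3
Convert hours to minutes: 2 x 60 = 120
Add remaining minutes: 120 + 3 = 123

123


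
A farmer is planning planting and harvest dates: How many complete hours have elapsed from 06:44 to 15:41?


Start: 06:44
End: 15:41
Hour difference: 15 - 6 = 9 hours
Minute difference: 41 - 44 = -3 minutes
Total minutes: 537
Complete hours: 537 / 60 = 8 (remainder 57)

8


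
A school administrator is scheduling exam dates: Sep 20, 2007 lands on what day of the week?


Date: 2007-09-20
January 1, 2007 is a Monday
Day of year: 263
Offset from Jan 1: 262 days
262 mod 7 = 3
Result: Thursday

Thursday


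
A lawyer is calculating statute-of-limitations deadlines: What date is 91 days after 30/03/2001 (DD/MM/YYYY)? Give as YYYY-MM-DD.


Start: 2001-03-30
Adding 91 days
Days remaining in March: 1
After March: 90 days still to add
April 2001: 30 days, 60 remaining
May 2001: 31 days, 29 remaining
June 2001 has 30 days, need 29
Result: 2001-06-29

2001-06-29


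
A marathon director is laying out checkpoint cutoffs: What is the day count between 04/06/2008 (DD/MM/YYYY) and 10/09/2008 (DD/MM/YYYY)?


Start date: 2008-06-04
End date: 2008-09-10
Jun 2008: +27 days
Jul 2008: +31 days
Aug 2008: +31 days
Sep 2008: +9 days
Total: 98 days

98


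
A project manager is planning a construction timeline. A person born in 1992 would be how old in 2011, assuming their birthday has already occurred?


Birth year: 1992
Current year: 2011
Age = current year - birth year
Age = 2011 - 1992 = 19

19


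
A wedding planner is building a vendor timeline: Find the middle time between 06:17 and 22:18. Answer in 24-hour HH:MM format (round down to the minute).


Start time: 06:17 = 377 minutes from midnight
End time: 22:18 = 1338 minutes from midnight
Sum: 377 + 1338 = 1715
Midpoint: 1715 / 2 = 857 minutes
Convert: 857 / 60 = 14 hours, 17 minutes
Result: 14:17

14:17


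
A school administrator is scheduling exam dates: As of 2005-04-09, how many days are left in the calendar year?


Start: April 09, 2005
End: December 31, 2005
Days left in April: 21
May: 31
June: 30
July: 31
August: 31
... plus remaining months
Sum of remaining months: 245
Total: 21 + 245 = 266

266


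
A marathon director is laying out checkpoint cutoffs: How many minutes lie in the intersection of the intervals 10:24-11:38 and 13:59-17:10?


Interval A: [624, 698] minutes from midnight
Interval B: [839, 1030] minutes from midnight
Overlap start = max(624, 839) = 839
Overlap end = min(698, 1030) = 698
End <= start, so the intervals do not overlap: 0 minutes

0


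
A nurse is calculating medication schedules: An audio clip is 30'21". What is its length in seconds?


Minutes: 30
Seconds: 21
Convert minutes to seconds: 30 x 60 = 1800
Add remaining seconds: 1800 + 21 = 1821

1821


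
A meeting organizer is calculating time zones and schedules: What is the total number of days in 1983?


Year: 1983
Check leap year rules:
Divisible by 4? No
1983 is not a leap year
Days: 365

365


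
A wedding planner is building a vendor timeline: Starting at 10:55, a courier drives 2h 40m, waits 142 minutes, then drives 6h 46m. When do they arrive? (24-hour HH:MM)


Depart: 10:55
Leg 1: +160 min -> 13:35
Layover: +142 min -> 15:57
Leg 2: +406 min -> 22:43
Total travel: 708 minutes = 11h 48m
Arrival: 22:43

22:43


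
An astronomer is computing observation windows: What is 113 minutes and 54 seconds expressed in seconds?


Minutes: 113
Extra seconds: 54
Seconds per minute: 60
Minutes to seconds: 113 x 60 = 6780
Total: 6780 + 54 = 6834

6834


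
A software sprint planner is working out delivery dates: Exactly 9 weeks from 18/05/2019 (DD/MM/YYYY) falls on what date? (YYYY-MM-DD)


Start: 2019-05-18
Weeks to add: 9
Convert to days: 9 x 7 = 63 days
Add 63 days to 2019-05-18
Result: 2019-07-20

2019-07-20


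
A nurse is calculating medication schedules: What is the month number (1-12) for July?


Calendar month order:
6. June
7. July <--
8. August
July is month number 7

7


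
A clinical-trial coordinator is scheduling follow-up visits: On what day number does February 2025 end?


Month: February
Year: 2025
2025 is not a leap year
February has 28 days
Total: 28 days

28


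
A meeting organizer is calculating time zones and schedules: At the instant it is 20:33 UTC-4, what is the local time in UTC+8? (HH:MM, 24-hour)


Local time: 20:33 at UTC-4 (offset -4h)
Target zone: UTC+8 (offset 8h)
Difference: 8 - (-4) = 12 hours
Calculation: 20 + (12) = 32
Wraparound: (32) mod 24 = 8
Result: 08:33

08:33


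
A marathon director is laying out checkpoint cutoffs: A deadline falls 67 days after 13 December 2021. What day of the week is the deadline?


Start: 2021-12-13 (Monday)
Step 1 - find target date: add 67 days
  2021-12-13 + 67 days = 2022-02-18
Step 2 - day of week:
  67 mod 7 = 4
  Monday + 4 days -> Friday
Result: Friday (2022-02-18)

Friday


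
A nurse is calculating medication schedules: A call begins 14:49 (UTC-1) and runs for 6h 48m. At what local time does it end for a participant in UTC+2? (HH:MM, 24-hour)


Start: 14:49 in UTC-1
Step 1 - add duration:
  minutes: 49 + 48 = 97 (carry 1h)
  hours: 14 + 6 + 1 = 21
  end in UTC-1: 21:37
Step 2 - convert UTC-1 -> UTC+2:
  offset difference: 2 - (-1) = 3 hours
  21 + (3) = 24 -> mod 24 = 0
Result: 00:37 in UTC+2

00:37


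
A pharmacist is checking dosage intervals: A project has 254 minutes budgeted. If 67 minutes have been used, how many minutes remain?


Total budget: 254 minutes
Time used: 67 minutes
Remaining: 254 - 67 = 187 minutes
Percent used: 26.4%
Percent remaining: 73.6%

187


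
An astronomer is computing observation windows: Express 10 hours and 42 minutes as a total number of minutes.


Hours: 10
Extra minutes: 42
Minutes per hour: 60
Hours to minutes: 10 x 60 = 600
Total: 600 + 42 = 642

642


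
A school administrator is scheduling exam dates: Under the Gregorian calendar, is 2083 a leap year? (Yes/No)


Year: 2083
Divisible by 4? 2083 / 4 = 520.75 -> No
Not divisible by 4, so NOT a leap year

No


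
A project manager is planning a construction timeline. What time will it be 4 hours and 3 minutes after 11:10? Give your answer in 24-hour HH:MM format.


Start time: 11:10
Adding: 4 hours 3 minutes
Minutes: 10 + 3 = 13
Hours: 11 + 4 + 0 = 15
Result: 15:13

15:13


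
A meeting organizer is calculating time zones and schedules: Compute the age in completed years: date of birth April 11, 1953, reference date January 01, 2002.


Birth: 1953-04-11
Reference: 2002-01-01
Year difference: 2002 - 1953 = 49
Has birthday (04-11) occurred by 01-01? No
Birthday not yet reached this year -> subtract 1
Age in full years: 48

48


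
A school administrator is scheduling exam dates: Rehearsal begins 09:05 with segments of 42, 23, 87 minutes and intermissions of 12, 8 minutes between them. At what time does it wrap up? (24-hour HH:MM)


Start: 09:05 = 545 min from midnight
  after task 1 (42 min): 09:47
  after break (12 min): 09:59
  after task 2 (23 min): 10:22
  after break (8 min): 10:30
  after task 3 (87 min): 11:57
Total elapsed: 172 minutes
End time: 11:57

11:57


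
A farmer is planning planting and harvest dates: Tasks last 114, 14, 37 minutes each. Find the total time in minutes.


Durations: 114, 14, 37
Running sum: 114
+ 14 = 128
+ 37 = 165
Total duration: 165 minutes
That is 2 hours and 45 minutes

165


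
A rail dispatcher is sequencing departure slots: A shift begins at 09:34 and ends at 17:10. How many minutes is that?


Start time: 09:34 = 574 minutes from midnight
End time: 17:10 = 1030 minutes from midnight
Difference: 1030 - 574 = 456 minutes
That is 7 hours and 36 minutes

456


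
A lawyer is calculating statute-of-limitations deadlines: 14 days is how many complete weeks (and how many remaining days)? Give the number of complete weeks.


Total days: 14
Days per week: 7
Division: 14 / 7 = 2 remainder 0
Complete weeks: 2
Remaining days: 0

2


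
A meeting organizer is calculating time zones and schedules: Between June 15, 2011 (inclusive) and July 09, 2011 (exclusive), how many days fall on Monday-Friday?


Start: 2011-06-15 (Wednesday)
End (exclusive): 2011-07-09 (Saturday)
Total calendar days: 24
Full weeks: 24 // 7 = 3 -> 15 weekdays
Remaining 3 days starting on Wednesday:
  Wed(w), Thu(w), Fri(w) -> 3 weekdays
Total business days: 15 + 3 = 18

18


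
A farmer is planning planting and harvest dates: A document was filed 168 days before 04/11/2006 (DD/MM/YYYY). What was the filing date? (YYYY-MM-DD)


Start: 2006-11-04
Subtracting 168 days
Days already passed in November: 4
After going back through November: 164 more days to subtract
October 2006: 31 days, 133 remaining
September 2006: 30 days, 103 remaining
August 2006: 31 days, 72 remaining
July 2006: 31 days, 41 remaining
Result: 2006-05-20

2006-05-20


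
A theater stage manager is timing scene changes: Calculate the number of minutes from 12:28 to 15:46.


Start time: 12:28 = 748 minutes from midnight
End time: 15:46 = 946 minutes from midnight
Difference: 946 - 748 = 198 minutes
That is 3 hours and 18 minutes

198


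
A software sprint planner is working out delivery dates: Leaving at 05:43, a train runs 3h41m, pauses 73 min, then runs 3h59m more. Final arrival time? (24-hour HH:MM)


Depart: 05:43
Leg 1: +221 min -> 09:24
Layover: +73 min -> 10:37
Leg 2: +239 min -> 14:36
Total travel: 533 minutes = 8h 53m
Arrival: 14:36

14:36


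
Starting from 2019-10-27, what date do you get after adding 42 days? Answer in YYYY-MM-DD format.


Start: 2019-10-27
Adding 42 days
Days remaining in October: 4
After October: 38 days still to add
November 2019: 30 days, 8 remaining
December 2019 has 31 days, need 8
Result: 2019-12-08

2019-12-08


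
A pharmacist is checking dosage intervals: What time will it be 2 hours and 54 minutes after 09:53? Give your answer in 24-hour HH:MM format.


Start time: 09:53
Adding: 2 hours 54 minutes
Minutes: 53 + 54 = 107
Minute overflow: 107 >= 60, so carry 1 hour, minutes = 47
Hours: 9 + 2 + 1 = 12
Result: 12:47

12:47


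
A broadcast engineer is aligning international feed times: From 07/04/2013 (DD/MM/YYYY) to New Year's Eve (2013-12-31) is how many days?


Start: April 07, 2013
End: December 31, 2013
Days left in April: 23
May: 31
June: 30
July: 31
August: 31
... plus remaining months
Sum of remaining months: 245
Total: 23 + 245 = 268

268


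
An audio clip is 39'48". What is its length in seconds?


Minutes: 39
Seconds: 48
Convert minutes to seconds: 39 x 60 = 2340
Add remaining seconds: 2340 + 48 = 2388

2388


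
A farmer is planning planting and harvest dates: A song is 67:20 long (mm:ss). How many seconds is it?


Minutes: 67
Extra seconds: 20
Seconds per minute: 60
Minutes to seconds: 67 x 60 = 4020
Total: 4020 + 20 = 4040

4040


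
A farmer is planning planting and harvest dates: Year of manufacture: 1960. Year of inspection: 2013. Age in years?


Birth year: 1960
Current year: 2013
Age = current year - birth year
Age = 2013 - 1960 = 53

53


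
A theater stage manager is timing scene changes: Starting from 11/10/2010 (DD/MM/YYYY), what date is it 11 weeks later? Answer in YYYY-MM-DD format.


Start: 2010-10-11
Weeks to add: 11
Convert to days: 11 x 7 = 77 days
Add 77 days to 2010-10-11
Result: 2010-12-27

2010-12-27


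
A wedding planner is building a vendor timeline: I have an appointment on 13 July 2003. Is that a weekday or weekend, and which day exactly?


Date: 2003-07-13
January 1, 2003 is a Wednesday
Day of year: 194
Offset from Jan 1: 193 days
193 mod 7 = 4
Result: Sunday

Sunday


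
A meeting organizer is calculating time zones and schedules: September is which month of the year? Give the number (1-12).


Calendar month order:
8. August
9. September <--
10. October
September is month number 9

9


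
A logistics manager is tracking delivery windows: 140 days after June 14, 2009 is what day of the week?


Start: 2009-06-14 (Sunday)
Step 1 - find target date: add 140 days
  2009-06-14 + 140 days = 2009-11-01
Step 2 - day of week:
  140 mod 7 = 0
  Sunday + 0 days -> Sunday
Result: Sunday (2009-11-01)

Sunday


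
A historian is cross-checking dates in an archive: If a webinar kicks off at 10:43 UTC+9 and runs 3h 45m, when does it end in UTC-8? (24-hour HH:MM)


Start: 10:43 in UTC+9
Step 1 - add duration:
  minutes: 43 + 45 = 88 (carry 1h)
  hours: 10 + 3 + 1 = 14
  end in UTC+9: 14:28
Step 2 - convert UTC+9 -> UTC-8:
  offset difference: -8 - (9) = -17 hours
  14 + (-17) = -3 -> mod 24 = 21
Result: 21:28 in UTC-8

21:28


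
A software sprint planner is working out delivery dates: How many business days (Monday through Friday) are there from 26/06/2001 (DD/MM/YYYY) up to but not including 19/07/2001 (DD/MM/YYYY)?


Start: 2001-06-26 (Tuesday)
End (exclusive): 2001-07-19 (Thursday)
Total calendar days: 23
Full weeks: 23 // 7 = 3 -> 15 weekdays
Remaining 2 days starting on Tuesday:
  Tue(w), Wed(w) -> 2 weekdays
Total business days: 15 + 2 = 17

17


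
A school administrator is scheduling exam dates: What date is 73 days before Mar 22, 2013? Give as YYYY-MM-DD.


Start: 2013-03-22
Subtracting 73 days
Days already passed in March: 22
After going back through March: 51 more days to subtract
February 2013: 28 days, 23 remaining
January 2013 has 31 days, need 23
Result: 2013-01-08

2013-01-08


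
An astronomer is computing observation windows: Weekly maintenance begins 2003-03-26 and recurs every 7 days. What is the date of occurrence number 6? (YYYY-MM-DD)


First occurrence: 2003-03-26 (occurrence 1)
Each occurrence is 7 days after the previous.
Occurrence 6 is 5 weeks after the first.
5 weeks = 35 days
2003-03-26 + 35 days = 2003-04-30

2003-04-30


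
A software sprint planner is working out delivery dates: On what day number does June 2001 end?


Month: June
Year: 2001
June is a 30-day month
Total: 30 days

30


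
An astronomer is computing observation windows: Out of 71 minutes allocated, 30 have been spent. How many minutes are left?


Total budget: 71 minutes
Time used: 30 minutes
Remaining: 71 - 30 = 41 minutes
Percent used: 42.3%
Percent remaining: 57.7%

41


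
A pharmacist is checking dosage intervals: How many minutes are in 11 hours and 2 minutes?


Hours: 11
Extra minutes: 2
Minutes per hour: 60
Hours to minutes: 11 x 60 = 660
Total: 660 + 2 = 662

662


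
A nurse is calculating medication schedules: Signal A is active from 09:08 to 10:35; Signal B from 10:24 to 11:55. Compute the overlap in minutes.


Interval A: [548, 635] minutes from midnight
Interval B: [624, 715] minutes from midnight
Overlap start = max(548, 624) = 624
Overlap end = min(635, 715) = 635
Overlap = 635 - 624 = 11 minutes

11


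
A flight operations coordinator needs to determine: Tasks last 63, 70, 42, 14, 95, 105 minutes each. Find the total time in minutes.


Durations: 63, 70, 42, 14, 95, 105
Running sum: 63
+ 70 = 133
+ 42 = 175
+ 14 = 189
+ 95 = 284
+ 105 = 389
Total duration: 389 minutes
That is 6 hours and 29 minutes

389


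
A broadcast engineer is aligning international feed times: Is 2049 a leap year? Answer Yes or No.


Year: 2049
Divisible by 4? 2049 / 4 = 512.25 -> No
Not divisible by 4, so NOT a leap year

No


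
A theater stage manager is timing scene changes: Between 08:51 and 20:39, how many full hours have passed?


Start: 08:51
End: 20:39
Hour difference: 20 - 8 = 12 hours
Minute difference: 39 - 51 = -12 minutes
Total minutes: 708
Complete hours: 708 / 60 = 11 (remainder 48)

11


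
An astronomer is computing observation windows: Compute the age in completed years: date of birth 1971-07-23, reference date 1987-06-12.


Birth: 1971-07-23
Reference: 1987-06-12
Year difference: 1987 - 1971 = 16
Has birthday (07-23) occurred by 06-12? No
Birthday not yet reached this year -> subtract 1
Age in full years: 15

15


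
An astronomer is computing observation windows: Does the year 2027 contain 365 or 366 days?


Year: 2027
Check leap year rules:
Divisible by 4? No
2027 is not a leap year
Days: 365

365


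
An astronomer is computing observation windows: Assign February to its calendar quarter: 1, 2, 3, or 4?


Month: February (month 2)
Q1: January-March (months 1-3)
Q2: April-June (months 4-6)
Q3: July-September (months 7-9)
Q4: October-December (months 10-12)
Month 2 falls in Q1

1


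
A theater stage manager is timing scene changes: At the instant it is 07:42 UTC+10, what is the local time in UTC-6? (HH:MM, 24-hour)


Local time: 07:42 at UTC+10 (offset 10h)
Target zone: UTC-6 (offset -6h)
Difference: -6 - (10) = -16 hours
Calculation: 7 + (-16) = -9
Wraparound: (-9) mod 24 = 15
Result: 15:42

15:42


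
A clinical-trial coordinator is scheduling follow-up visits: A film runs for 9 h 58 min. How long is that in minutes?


Hours: 9
Minutes: 58
Convert hours to minutes: 9 x 60 = 540
Add remaining minutes: 540 + 58 = 598

598


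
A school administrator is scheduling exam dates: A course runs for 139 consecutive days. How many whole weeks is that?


Total days: 139
Days per week: 7
Division: 139 / 7 = 19 remainder 6
Complete weeks: 19
Remaining days: 6

19


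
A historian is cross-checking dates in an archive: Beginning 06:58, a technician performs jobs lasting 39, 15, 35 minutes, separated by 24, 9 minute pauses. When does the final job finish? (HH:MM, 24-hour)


Start: 06:58 = 418 min from midnight
  after task 1 (39 min): 07:37
  after break (24 min): 08:01
  after task 2 (15 min): 08:16
  after break (9 min): 08:25
  after task 3 (35 min): 09:00
Total elapsed: 122 minutes
End time: 09:00

09:00


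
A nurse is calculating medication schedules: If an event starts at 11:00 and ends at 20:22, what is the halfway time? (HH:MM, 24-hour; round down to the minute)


Start time: 11:00 = 660 minutes from midnight
End time: 20:22 = 1222 minutes from midnight
Sum: 660 + 1222 = 1882
Midpoint: 1882 / 2 = 941 minutes
Convert: 941 / 60 = 15 hours, 41 minutes
Result: 15:41

15:41


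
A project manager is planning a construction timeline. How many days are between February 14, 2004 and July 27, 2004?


Start date: 2004-02-14
End date: 2004-07-27
Feb 2004: +16 days
Mar 2004: +31 days
Apr 2004: +30 days
... (3 more months)
Total: 164 days

164


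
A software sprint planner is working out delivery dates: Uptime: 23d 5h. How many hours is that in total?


Days: 23
Extra hours: 5
Hours per day: 24
Days to hours: 23 x 24 = 552
Total: 552 + 5 = 557

557


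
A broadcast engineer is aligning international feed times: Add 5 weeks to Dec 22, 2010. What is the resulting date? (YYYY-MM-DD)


Start: 2010-12-22
Weeks to add: 5
Convert to days: 5 x 7 = 35 days
Add 35 days to 2010-12-22
Result: 2011-01-26

2011-01-26


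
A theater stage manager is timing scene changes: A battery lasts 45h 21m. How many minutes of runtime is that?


Hours: 45
Extra minutes: 21
Minutes per hour: 60
Hours to minutes: 45 x 60 = 2700
Total: 2700 + 21 = 2721

2721


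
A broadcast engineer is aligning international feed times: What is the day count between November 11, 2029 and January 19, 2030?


Start date: 2029-11-11
End date: 2030-01-19
Nov 2029: +20 days
Dec 2029: +31 days
Jan 2030: +18 days
Total: 69 days

69


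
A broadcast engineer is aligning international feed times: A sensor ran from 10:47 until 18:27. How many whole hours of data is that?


Start: 10:47
End: 18:27
Hour difference: 18 - 10 = 8 hours
Minute difference: 27 - 47 = -20 minutes
Total minutes: 460
Complete hours: 460 / 60 = 7 (remainder 40)

7


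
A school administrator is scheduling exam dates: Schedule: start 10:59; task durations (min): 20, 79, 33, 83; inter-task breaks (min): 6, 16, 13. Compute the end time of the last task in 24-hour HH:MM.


Start: 10:59 = 659 min from midnight
  after task 1 (20 min): 11:19
  after break (6 min): 11:25
  after task 2 (79 min): 12:44
  after break (16 min): 13:00
  after task 3 (33 min): 13:33
  after break (13 min): 13:46
  after task 4 (83 min): 15:09
Total elapsed: 250 minutes
End time: 15:09

15:09


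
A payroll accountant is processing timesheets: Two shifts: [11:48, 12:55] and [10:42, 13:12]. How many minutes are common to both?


Interval A: [708, 775] minutes from midnight
Interval B: [642, 792] minutes from midnight
Overlap start = max(708, 642) = 708
Overlap end = min(775, 792) = 775
Overlap = 775 - 708 = 67 minutes

67


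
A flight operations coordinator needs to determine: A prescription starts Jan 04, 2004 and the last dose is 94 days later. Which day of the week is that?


Start: 2004-01-04 (Sunday)
Step 1 - find target date: add 94 days
  2004-01-04 + 94 days = 2004-04-07
Step 2 - day of week:
  94 mod 7 = 3
  Sunday + 3 days -> Wednesday
Result: Wednesday (2004-04-07)

Wednesday


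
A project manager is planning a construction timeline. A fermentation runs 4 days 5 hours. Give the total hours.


Days: 4
Extra hours: 5
Hours per day: 24
Days to hours: 4 x 24 = 96
Total: 96 + 5 = 101

101


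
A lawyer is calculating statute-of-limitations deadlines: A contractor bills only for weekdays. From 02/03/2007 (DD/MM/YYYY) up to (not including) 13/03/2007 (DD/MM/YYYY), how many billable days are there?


Start: 2007-03-02 (Friday)
End (exclusive): 2007-03-13 (Tuesday)
Total calendar days: 11
Full weeks: 11 // 7 = 1 -> 5 weekdays
Remaining 4 days starting on Friday:
  Fri(w), Sat(-), Sun(-), Mon(w) -> 2 weekdays
Total business days: 5 + 2 = 7

7


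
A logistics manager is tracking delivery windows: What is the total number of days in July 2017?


Month: July
Year: 2017
July is a 31-day month
Total: 31 days

31


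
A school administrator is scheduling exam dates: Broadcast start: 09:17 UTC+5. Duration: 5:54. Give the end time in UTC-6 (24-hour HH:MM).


Start: 09:17 in UTC+5
Step 1 - add duration:
  minutes: 17 + 54 = 71 (carry 1h)
  hours: 9 + 5 + 1 = 15
  end in UTC+5: 15:11
Step 2 - convert UTC+5 -> UTC-6:
  offset difference: -6 - (5) = -11 hours
  15 + (-11) = 4 -> mod 24 = 4
Result: 04:11 in UTC-6

04:11


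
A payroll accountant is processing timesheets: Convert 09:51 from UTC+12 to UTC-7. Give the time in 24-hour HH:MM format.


Local time: 09:51 at UTC+12 (offset 12h)
Target zone: UTC-7 (offset -7h)
Difference: -7 - (12) = -19 hours
Calculation: 9 + (-19) = -10
Wraparound: (-10) mod 24 = 14
Result: 14:51

14:51


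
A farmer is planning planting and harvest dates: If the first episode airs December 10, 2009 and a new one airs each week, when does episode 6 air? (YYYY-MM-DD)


First occurrence: 2009-12-10 (occurrence 1)
Each occurrence is 7 days after the previous.
Occurrence 6 is 5 weeks after the first.
5 weeks = 35 days
2009-12-10 + 35 days = 2010-01-14

2010-01-14


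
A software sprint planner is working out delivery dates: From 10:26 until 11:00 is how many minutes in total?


Start time: 10:26 = 626 minutes from midnight
End time: 11:00 = 660 minutes from midnight
Difference: 660 - 626 = 34 minutes
That is 0 hours and 34 minutes

34


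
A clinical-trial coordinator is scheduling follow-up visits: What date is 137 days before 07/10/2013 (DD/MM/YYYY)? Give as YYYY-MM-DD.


Start: 2013-10-07
Subtracting 137 days
Days already passed in October: 7
After going back through October: 130 more days to subtract
September 2013: 30 days, 100 remaining
August 2013: 31 days, 69 remaining
July 2013: 31 days, 38 remaining
June 2013: 30 days, 8 remaining
Result: 2013-05-23

2013-05-23


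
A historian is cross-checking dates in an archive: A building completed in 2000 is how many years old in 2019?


Birth year: 2000
Current year: 2019
Age = current year - birth year
Age = 2019 - 2000 = 19

19


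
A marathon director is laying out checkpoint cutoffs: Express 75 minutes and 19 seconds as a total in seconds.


Minutes: 75
Seconds: 19
Convert minutes to seconds: 75 x 60 = 4500
Add remaining seconds: 4500 + 19 = 4519

4519


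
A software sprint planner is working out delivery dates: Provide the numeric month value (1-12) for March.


Calendar month order:
2. February
3. March <--
4. April
March is month number 3

3


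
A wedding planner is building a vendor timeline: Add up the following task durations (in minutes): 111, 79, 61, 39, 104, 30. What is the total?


Durations: 111, 79, 61, 39, 104, 30
Running sum: 111
+ 79 = 190
+ 61 = 251
+ 39 = 290
+ 104 = 394
+ 30 = 424
Total duration: 424 minutes
That is 7 hours and 4 minutes

424


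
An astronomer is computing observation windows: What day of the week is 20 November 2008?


Date: 2008-11-20
January 1, 2008 is a Tuesday
Day of year: 325
Offset from Jan 1: 324 days
324 mod 7 = 2
Result: Thursday

Thursday
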